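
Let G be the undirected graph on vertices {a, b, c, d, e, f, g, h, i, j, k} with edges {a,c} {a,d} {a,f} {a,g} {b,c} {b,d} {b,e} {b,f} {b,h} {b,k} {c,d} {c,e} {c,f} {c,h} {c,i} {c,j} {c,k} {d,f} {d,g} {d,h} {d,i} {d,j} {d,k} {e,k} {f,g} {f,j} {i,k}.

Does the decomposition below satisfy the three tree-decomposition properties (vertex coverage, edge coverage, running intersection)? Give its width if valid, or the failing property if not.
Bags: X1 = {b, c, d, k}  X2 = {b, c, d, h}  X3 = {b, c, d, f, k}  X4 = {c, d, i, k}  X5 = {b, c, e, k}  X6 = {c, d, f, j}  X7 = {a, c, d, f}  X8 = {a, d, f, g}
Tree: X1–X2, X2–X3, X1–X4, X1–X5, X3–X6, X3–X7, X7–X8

A tree decomposition must satisfy three properties: every vertex lies in some bag; for every edge, both endpoints lie together in some bag; and for every vertex, the bags containing it form a connected subtree. Here bags containing vertex k are not connected in the tree, so the decomposition is invalid.

No — bags containing vertex k are not connected in the tree.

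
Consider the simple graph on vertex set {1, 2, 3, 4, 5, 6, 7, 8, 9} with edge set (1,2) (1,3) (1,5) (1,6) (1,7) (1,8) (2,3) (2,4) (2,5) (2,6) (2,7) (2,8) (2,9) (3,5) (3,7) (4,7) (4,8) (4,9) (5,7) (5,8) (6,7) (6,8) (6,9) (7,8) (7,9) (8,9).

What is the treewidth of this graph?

A width-4 tree decomposition is:
Bags: B1 = {2, 6, 7, 8, 9}  B2 = {1, 2, 6, 7, 8}  B3 = {2, 4, 7, 8, 9}  B4 = {1, 2, 5, 7, 8}  B5 = {1, 2, 3, 5, 7}
Tree: B1–B2, B1–B3, B2–B4, B4–B5
Every bag has size at most 5, so the width is 5 − 1 = 4 and tw(G) ≤ 4. On the other hand G contains the 5-clique {1, 2, 5, 7, 8}. A clique must lie in a single bag of any decomposition, so no decomposition can have width below 4. The upper and lower bounds meet at 4, so that is the treewidth.

4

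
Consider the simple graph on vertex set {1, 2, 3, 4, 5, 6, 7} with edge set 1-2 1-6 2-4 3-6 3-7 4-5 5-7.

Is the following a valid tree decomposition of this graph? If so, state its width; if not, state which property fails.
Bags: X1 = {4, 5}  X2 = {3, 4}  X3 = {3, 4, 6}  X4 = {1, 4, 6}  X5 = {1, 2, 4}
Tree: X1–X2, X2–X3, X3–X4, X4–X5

A tree decomposition must satisfy three properties: every vertex lies in some bag; for every edge, both endpoints lie together in some bag; and for every vertex, the bags containing it form a connected subtree. Here vertex 7 appears in no bag, so the decomposition is invalid.

No — vertex 7 appears in no bag.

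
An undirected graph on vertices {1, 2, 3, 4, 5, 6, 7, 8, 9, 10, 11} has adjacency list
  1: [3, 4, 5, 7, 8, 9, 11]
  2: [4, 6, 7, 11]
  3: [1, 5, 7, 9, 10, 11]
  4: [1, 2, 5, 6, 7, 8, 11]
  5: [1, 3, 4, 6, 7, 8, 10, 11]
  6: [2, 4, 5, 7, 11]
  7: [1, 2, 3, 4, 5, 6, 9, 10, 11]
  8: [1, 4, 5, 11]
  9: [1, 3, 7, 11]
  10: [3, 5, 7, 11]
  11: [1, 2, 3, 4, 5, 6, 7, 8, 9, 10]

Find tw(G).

4

A width-4 tree decomposition is:
Bags: B1 = {1, 4, 5, 7, 11}  B2 = {4, 5, 6, 7, 11}  B3 = {1, 3, 5, 7, 11}  B4 = {1, 4, 5, 8, 11}  B5 = {3, 5, 7, 10, 11}  B6 = {2, 4, 6, 7, 11}  B7 = {1, 3, 7, 9, 11}
Tree: B1–B2, B1–B3, B1–B4, B3–B5, B2–B6, B3–B7
The largest bag has 5 vertices, giving width 4; this decomposition certifies tw(G) ≤ 4. Conversely, {1, 4, 5, 8, 11} is a clique of size 5, and the vertices of any clique must share a bag in every tree decomposition; so some bag has ≥ 5 vertices and tw(G) ≥ 4. The upper and lower bounds meet at 4, so that is the treewidth.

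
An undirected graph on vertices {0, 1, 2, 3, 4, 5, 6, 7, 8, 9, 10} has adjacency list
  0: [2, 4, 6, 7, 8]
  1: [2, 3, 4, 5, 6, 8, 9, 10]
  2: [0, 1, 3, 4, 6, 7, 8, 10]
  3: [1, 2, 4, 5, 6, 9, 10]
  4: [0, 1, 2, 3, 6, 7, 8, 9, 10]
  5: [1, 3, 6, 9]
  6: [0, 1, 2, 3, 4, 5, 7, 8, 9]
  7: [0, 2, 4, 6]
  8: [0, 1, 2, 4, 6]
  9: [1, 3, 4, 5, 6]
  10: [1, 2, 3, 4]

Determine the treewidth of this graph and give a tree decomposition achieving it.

Every bag has size at most 5, so the width is 5 − 1 = 4 and tw(G) ≤ 4. For the lower bound, the 5 vertices {1, 3, 4, 6, 9} are pairwise adjacent, and any tree decomposition puts a clique entirely inside one bag — forcing width ≥ 4. Combining the bounds, tw(G) = 4.

Treewidth 4.
One such decomposition:
Bags: B1 = {1, 2, 3, 4, 6}  B2 = {1, 2, 4, 6, 8}  B3 = {0, 2, 4, 6, 8}  B4 = {1, 2, 3, 4, 10}  B5 = {1, 3, 4, 6, 9}  B6 = {0, 2, 4, 6, 7}  B7 = {1, 3, 5, 6, 9}
Tree: B1–B2, B2–B3, B1–B4, B1–B5, B3–B6, B5–B7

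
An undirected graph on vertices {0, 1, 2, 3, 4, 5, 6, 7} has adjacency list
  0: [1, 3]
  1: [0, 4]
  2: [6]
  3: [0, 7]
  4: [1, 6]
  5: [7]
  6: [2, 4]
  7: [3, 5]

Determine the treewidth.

A width-1 tree decomposition is:
Bags: B1 = {2, 6}  B2 = {4, 6}  B3 = {1, 4}  B4 = {0, 1}  B5 = {0, 3}  B6 = {3, 7}  B7 = {5, 7}
Tree: B1–B2, B2–B3, B3–B4, B4–B5, B5–B6, B6–B7
Every bag has size at most 2, so the width is 2 − 1 = 1 and tw(G) ≤ 1. G has an edge, so its treewidth is at least 1. Combining the bounds, tw(G) = 1.

1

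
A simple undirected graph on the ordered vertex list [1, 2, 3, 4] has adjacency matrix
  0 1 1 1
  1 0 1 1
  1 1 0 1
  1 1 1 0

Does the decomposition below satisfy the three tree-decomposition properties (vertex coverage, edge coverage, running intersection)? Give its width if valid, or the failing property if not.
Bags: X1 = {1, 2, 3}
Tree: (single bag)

No — vertex 4 appears in no bag.

A tree decomposition must satisfy three properties: every vertex lies in some bag; for every edge, both endpoints lie together in some bag; and for every vertex, the bags containing it form a connected subtree. Here vertex 4 appears in no bag, so the decomposition is invalid.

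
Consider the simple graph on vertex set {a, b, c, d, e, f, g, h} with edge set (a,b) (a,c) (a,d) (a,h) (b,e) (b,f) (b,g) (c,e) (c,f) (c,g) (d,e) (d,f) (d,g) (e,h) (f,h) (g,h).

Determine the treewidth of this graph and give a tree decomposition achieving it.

Treewidth 4.
One optimal decomposition is:
Bags: B1 = {a, d, e, f, g}  B2 = {a, b, e, f, g}  B3 = {a, c, e, f, g}  B4 = {a, e, f, g, h}
Tree: B1–B2, B2–B3, B3–B4

The largest bag has 5 vertices, giving width 4; this decomposition certifies tw(G) ≤ 4. For the lower bound: the 5 vertex sets {d,e}, {b,g}, {c,f}, {a}, {h} are disjoint, each induces a connected subgraph, and every pair is joined by at least one edge of G. Contracting each set to a single vertex therefore yields K_{5} as a minor, and since treewidth is minor-monotone, tw(G) ≥ tw(K_{5}) = 4. The upper and lower bounds meet at 4, so that is the treewidth.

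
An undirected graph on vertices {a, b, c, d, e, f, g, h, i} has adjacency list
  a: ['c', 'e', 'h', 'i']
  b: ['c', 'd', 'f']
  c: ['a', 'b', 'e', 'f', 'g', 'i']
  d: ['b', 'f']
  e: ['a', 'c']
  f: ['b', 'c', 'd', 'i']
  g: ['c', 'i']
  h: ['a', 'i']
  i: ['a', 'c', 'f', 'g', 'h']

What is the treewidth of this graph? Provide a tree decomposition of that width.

Treewidth 2.
One optimal decomposition is:
Bags: B1 = {c, g, i}  B2 = {a, c, i}  B3 = {a, c, e}  B4 = {a, h, i}  B5 = {c, f, i}  B6 = {b, c, f}  B7 = {b, d, f}
Tree: B1–B2, B2–B3, B2–B4, B2–B5, B5–B6, B6–B7

Every bag has size at most 3, so the width is 3 − 1 = 2 and tw(G) ≤ 2. Conversely, {b, d, f} is a clique of size 3, and the vertices of any clique must share a bag in every tree decomposition; so some bag has ≥ 3 vertices and tw(G) ≥ 2. Hence tw(G) = 2 exactly.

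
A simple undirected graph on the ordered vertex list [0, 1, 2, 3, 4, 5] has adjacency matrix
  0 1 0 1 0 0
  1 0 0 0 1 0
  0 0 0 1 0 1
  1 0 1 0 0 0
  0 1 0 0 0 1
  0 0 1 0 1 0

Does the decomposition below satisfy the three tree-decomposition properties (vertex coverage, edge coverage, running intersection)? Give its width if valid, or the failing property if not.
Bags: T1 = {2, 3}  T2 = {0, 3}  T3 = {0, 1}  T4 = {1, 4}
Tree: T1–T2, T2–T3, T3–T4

A tree decomposition must satisfy three properties: every vertex lies in some bag; for every edge, both endpoints lie together in some bag; and for every vertex, the bags containing it form a connected subtree. Here vertex 5 appears in no bag, so the decomposition is invalid.

No — vertex 5 appears in no bag.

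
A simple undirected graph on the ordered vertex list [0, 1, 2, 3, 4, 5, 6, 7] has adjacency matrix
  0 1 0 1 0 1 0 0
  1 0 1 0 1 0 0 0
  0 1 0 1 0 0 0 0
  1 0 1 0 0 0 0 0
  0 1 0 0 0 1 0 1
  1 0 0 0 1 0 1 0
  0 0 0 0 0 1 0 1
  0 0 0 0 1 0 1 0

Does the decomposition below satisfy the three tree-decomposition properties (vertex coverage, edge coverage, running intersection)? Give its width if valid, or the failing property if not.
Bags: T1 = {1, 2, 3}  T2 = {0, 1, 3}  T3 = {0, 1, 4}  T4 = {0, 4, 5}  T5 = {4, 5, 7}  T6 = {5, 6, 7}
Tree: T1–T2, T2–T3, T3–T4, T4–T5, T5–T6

Yes; width 2.

Checking the three conditions: (i) the bags cover all of {0, 1, 2, 3, 4, 5, 6, 7}; (ii) for each edge, some bag contains both endpoints; (iii) the bags containing any fixed vertex form a subtree. All hold, so the decomposition is valid with width 3 − 1 = 2.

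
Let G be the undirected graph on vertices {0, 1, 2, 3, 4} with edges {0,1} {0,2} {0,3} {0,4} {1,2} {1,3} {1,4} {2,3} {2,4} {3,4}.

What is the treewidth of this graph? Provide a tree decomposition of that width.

Treewidth 4.
Bags: B1 = {0, 1, 2, 3, 4}
Tree: (single bag)

With just one bag of size 5, the width is 5 − 1 = 4, so tw(G) ≤ 4. On the other hand G contains the 5-clique {0, 1, 2, 3, 4}. A clique must lie in a single bag of any decomposition, so no decomposition can have width below 4. Therefore the treewidth is 4.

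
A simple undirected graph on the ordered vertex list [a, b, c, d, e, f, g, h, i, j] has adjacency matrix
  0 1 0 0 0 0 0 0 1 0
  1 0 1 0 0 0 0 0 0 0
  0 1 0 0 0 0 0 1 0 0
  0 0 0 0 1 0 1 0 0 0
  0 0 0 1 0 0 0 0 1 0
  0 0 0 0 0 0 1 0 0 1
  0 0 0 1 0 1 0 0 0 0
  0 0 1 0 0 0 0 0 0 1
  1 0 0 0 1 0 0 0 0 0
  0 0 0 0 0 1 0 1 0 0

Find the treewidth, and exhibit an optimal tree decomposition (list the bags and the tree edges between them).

Treewidth 2.
One such decomposition:
Bags: B1 = {f, g, j}  B2 = {g, h, j}  B3 = {c, g, h}  B4 = {b, c, g}  B5 = {a, b, g}  B6 = {a, g, i}  B7 = {e, g, i}  B8 = {d, e, g}
Tree: B1–B2, B2–B3, B3–B4, B4–B5, B5–B6, B6–B7, B7–B8

The largest bag has 3 vertices, giving width 2; this decomposition certifies tw(G) ≤ 2. Since g–f–j–h–c–b–a–i–e–d–g is a cycle in G, G is not acyclic. Forests are exactly the graphs of treewidth ≤ 1, so tw(G) ≥ 2. Hence tw(G) = 2 exactly.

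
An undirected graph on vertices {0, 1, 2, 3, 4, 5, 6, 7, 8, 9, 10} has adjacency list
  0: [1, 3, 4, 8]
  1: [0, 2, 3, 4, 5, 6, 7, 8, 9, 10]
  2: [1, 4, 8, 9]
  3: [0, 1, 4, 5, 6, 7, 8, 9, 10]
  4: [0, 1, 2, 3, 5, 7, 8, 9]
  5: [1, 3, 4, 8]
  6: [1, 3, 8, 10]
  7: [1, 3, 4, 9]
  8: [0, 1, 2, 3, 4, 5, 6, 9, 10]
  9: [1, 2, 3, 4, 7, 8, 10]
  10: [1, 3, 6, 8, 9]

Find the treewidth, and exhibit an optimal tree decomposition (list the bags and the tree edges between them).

Each bag holds 5 vertices, so the decomposition has width 4, which upper-bounds the treewidth. On the other hand G contains the 5-clique {1, 2, 4, 8, 9}. A clique must lie in a single bag of any decomposition, so no decomposition can have width below 4. The upper and lower bounds meet at 4, so that is the treewidth.

Treewidth 4.
One such decomposition:
Bags: B1 = {1, 3, 4, 8, 9}  B2 = {1, 3, 8, 9, 10}  B3 = {1, 3, 6, 8, 10}  B4 = {1, 3, 4, 7, 9}  B5 = {1, 3, 4, 5, 8}  B6 = {1, 2, 4, 8, 9}  B7 = {0, 1, 3, 4, 8}
Tree: B1–B2, B2–B3, B1–B4, B1–B5, B1–B6, B1–B7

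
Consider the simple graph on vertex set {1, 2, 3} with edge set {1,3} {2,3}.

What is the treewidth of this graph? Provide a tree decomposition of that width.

Treewidth 1.
Bags: B1 = {2, 3}  B2 = {1, 3}
Tree: B1–B2

Each bag holds 2 vertices, so the decomposition has width 1, which upper-bounds the treewidth. Any graph with an edge has treewidth ≥ 1, and G has the edge 2–3. The upper and lower bounds meet at 1, so that is the treewidth.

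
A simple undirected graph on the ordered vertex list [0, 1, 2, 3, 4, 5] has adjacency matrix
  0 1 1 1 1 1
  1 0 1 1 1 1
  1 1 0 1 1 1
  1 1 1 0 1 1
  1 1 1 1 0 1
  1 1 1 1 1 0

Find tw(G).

A width-5 tree decomposition is:
Bags: B1 = {0, 1, 2, 3, 4, 5}
Tree: (single bag)
A single bag containing all 6 vertices is trivially a valid decomposition of width 5. On the other hand G contains the 6-clique {0, 1, 2, 3, 4, 5}. A clique must lie in a single bag of any decomposition, so no decomposition can have width below 5. Therefore the treewidth is 5.

5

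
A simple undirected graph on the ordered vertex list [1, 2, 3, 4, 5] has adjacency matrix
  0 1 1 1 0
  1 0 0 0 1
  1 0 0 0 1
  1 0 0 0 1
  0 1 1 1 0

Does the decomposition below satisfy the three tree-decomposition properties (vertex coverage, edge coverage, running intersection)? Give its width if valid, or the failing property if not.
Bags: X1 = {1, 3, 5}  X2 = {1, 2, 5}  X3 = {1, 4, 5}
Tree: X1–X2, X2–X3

Every vertex of G appears in some bag (union = {1, 2, 3, 4, 5}); every edge is covered by a bag; and for each vertex v the set of bags containing v is connected in the bag tree. The decomposition is therefore valid. The largest bag has 3 vertices, so the width is 2.

Yes; width 2.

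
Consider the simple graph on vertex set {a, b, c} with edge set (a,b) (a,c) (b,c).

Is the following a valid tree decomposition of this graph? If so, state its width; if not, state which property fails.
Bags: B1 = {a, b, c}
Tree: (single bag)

Yes; width 2.

Every vertex of G appears in some bag (union = {a, b, c}); every edge is covered by a bag; and for each vertex v the set of bags containing v is connected in the bag tree. The decomposition is therefore valid. The largest bag has 3 vertices, so the width is 2.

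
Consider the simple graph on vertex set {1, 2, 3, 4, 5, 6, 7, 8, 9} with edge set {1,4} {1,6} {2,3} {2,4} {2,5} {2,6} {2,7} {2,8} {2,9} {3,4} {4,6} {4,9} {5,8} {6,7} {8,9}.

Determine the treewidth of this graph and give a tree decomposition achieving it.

Treewidth 2.
One such decomposition:
Bags: B1 = {2, 8, 9}  B2 = {2, 4, 9}  B3 = {2, 4, 6}  B4 = {2, 6, 7}  B5 = {1, 4, 6}  B6 = {2, 3, 4}  B7 = {2, 5, 8}
Tree: B1–B2, B2–B3, B3–B4, B3–B5, B2–B6, B1–B7

Each bag holds 3 vertices, so the decomposition has width 2, which upper-bounds the treewidth. On the other hand G contains the 3-clique {1, 4, 6}. A clique must lie in a single bag of any decomposition, so no decomposition can have width below 2. Hence tw(G) = 2 exactly.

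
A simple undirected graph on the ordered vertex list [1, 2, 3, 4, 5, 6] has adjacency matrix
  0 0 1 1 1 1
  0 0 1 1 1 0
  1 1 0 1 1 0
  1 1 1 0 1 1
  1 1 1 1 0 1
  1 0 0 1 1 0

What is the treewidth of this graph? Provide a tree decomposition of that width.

Every bag has size at most 4, so the width is 4 − 1 = 3 and tw(G) ≤ 3. Conversely, {1, 3, 4, 5} is a clique of size 4, and the vertices of any clique must share a bag in every tree decomposition; so some bag has ≥ 4 vertices and tw(G) ≥ 3. Combining the bounds, tw(G) = 3.

Treewidth 3.
Bags: B1 = {1, 4, 5, 6}  B2 = {1, 3, 4, 5}  B3 = {2, 3, 4, 5}
Tree: B1–B2, B2–B3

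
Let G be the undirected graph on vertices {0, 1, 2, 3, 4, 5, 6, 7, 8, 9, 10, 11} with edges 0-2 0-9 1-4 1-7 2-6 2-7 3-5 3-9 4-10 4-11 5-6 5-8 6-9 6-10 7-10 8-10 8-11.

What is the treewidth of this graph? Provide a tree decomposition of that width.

The largest bag has 4 vertices, giving width 3; this decomposition certifies tw(G) ≤ 3. For the lower bound: the 4 vertex sets {1,4,11}, {8}, {10}, {2,5,6,7} are disjoint, each induces a connected subgraph, and every pair is joined by at least one edge of G. Contracting each set to a single vertex therefore yields K_{4} as a minor, and since treewidth is minor-monotone, tw(G) ≥ tw(K_{4}) = 3. Combining the bounds, tw(G) = 3.

Treewidth 3.
One optimal decomposition is:
Bags: B1 = {1, 4, 8, 11}  B2 = {1, 4, 8, 10}  B3 = {1, 7, 8, 10}  B4 = {5, 7, 8, 10}  B5 = {5, 6, 7, 10}  B6 = {2, 5, 6, 7}  B7 = {2, 3, 5, 6}  B8 = {2, 3, 6, 9}  B9 = {0, 2, 3, 9}
Tree: B1–B2, B2–B3, B3–B4, B4–B5, B5–B6, B6–B7, B7–B8, B8–B9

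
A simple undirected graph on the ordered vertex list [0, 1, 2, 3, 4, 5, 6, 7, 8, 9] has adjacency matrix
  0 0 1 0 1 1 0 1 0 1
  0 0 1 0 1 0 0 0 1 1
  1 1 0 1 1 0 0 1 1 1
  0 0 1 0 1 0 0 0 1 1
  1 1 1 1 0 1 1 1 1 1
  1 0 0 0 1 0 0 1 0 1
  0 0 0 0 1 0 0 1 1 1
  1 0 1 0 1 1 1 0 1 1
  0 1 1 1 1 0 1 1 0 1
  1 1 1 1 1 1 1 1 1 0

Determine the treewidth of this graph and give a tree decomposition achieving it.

Treewidth 4.
Bags: B1 = {0, 2, 4, 7, 9}  B2 = {2, 4, 7, 8, 9}  B3 = {4, 6, 7, 8, 9}  B4 = {1, 2, 4, 8, 9}  B5 = {0, 4, 5, 7, 9}  B6 = {2, 3, 4, 8, 9}
Tree: B1–B2, B2–B3, B2–B4, B1–B5, B4–B6

Every bag has size at most 5, so the width is 5 − 1 = 4 and tw(G) ≤ 4. On the other hand G contains the 5-clique {0, 2, 4, 7, 9}. A clique must lie in a single bag of any decomposition, so no decomposition can have width below 4. Hence tw(G) = 4 exactly.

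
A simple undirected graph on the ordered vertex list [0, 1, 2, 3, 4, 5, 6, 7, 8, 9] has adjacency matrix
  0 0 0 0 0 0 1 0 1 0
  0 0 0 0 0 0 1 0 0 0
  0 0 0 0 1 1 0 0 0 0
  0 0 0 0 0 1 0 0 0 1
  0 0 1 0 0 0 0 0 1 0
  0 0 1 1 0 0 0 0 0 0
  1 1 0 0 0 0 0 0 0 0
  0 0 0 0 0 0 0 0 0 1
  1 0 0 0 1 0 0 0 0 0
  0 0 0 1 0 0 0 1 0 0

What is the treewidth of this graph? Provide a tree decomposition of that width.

Treewidth 1.
One optimal decomposition is:
Bags: B1 = {7, 9}  B2 = {3, 9}  B3 = {3, 5}  B4 = {2, 5}  B5 = {2, 4}  B6 = {4, 8}  B7 = {0, 8}  B8 = {0, 6}  B9 = {1, 6}
Tree: B1–B2, B2–B3, B3–B4, B4–B5, B5–B6, B6–B7, B7–B8, B8–B9

Each bag holds 2 vertices, so the decomposition has width 1, which upper-bounds the treewidth. G has an edge, so its treewidth is at least 1. Combining the bounds, tw(G) = 1.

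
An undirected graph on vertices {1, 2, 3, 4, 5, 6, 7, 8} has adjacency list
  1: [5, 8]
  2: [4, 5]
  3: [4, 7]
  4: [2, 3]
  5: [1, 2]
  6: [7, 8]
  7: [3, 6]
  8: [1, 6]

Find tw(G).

2

A width-2 tree decomposition is:
Bags: B1 = {3, 4, 7}  B2 = {2, 4, 7}  B3 = {2, 5, 7}  B4 = {1, 5, 7}  B5 = {1, 7, 8}  B6 = {6, 7, 8}
Tree: B1–B2, B2–B3, B3–B4, B4–B5, B5–B6
The largest bag has 3 vertices, giving width 2; this decomposition certifies tw(G) ≤ 2. For the lower bound, G contains the cycle 7–3–4–2–5–1–8–6–7, so G is not a forest; only forests have treewidth ≤ 1, hence tw(G) ≥ 2. Therefore the treewidth is 2.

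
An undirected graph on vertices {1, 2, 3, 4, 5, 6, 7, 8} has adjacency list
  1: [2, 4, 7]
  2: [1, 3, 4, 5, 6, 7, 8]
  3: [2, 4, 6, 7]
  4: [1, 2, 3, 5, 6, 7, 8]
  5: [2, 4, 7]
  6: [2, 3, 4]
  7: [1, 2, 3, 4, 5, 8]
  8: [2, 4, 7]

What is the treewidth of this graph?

A width-3 tree decomposition is:
Bags: B1 = {2, 4, 5, 7}  B2 = {2, 3, 4, 7}  B3 = {2, 3, 4, 6}  B4 = {2, 4, 7, 8}  B5 = {1, 2, 4, 7}
Tree: B1–B2, B2–B3, B2–B4, B2–B5
The largest bag has 4 vertices, giving width 3; this decomposition certifies tw(G) ≤ 3. On the other hand G contains the 4-clique {2, 3, 4, 6}. A clique must lie in a single bag of any decomposition, so no decomposition can have width below 3. Therefore the treewidth is 3.

3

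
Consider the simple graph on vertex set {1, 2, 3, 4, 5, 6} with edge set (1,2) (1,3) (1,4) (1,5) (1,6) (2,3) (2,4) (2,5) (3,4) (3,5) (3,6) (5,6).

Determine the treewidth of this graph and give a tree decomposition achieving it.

Each bag holds 4 vertices, so the decomposition has width 3, which upper-bounds the treewidth. On the other hand G contains the 4-clique {1, 2, 3, 4}. A clique must lie in a single bag of any decomposition, so no decomposition can have width below 3. Therefore the treewidth is 3.

Treewidth 3.
One optimal decomposition is:
Bags: B1 = {1, 3, 5, 6}  B2 = {1, 2, 3, 5}  B3 = {1, 2, 3, 4}
Tree: B1–B2, B2–B3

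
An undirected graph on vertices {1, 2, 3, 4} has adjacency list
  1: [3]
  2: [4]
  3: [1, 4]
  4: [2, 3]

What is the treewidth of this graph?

A width-1 tree decomposition is:
Bags: B1 = {2, 4}  B2 = {3, 4}  B3 = {1, 3}
Tree: B1–B2, B2–B3
Each bag holds 2 vertices, so the decomposition has width 1, which upper-bounds the treewidth. G has an edge, so its treewidth is at least 1. The upper and lower bounds meet at 1, so that is the treewidth.

1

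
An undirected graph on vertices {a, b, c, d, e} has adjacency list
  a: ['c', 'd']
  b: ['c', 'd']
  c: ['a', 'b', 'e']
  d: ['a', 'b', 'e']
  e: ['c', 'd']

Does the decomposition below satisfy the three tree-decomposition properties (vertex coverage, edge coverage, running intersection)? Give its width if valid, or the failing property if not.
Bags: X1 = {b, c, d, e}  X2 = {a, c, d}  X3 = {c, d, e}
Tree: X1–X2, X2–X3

No — bags containing vertex e are not connected in the tree.

A tree decomposition must satisfy three properties: every vertex lies in some bag; for every edge, both endpoints lie together in some bag; and for every vertex, the bags containing it form a connected subtree. Here bags containing vertex e are not connected in the tree, so the decomposition is invalid.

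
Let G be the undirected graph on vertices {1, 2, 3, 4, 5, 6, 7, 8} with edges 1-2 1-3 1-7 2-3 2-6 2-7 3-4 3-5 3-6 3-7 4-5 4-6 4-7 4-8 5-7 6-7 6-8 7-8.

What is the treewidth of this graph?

A width-3 tree decomposition is:
Bags: B1 = {3, 4, 6, 7}  B2 = {3, 4, 5, 7}  B3 = {2, 3, 6, 7}  B4 = {4, 6, 7, 8}  B5 = {1, 2, 3, 7}
Tree: B1–B2, B1–B3, B1–B4, B3–B5
The largest bag has 4 vertices, giving width 3; this decomposition certifies tw(G) ≤ 3. For the lower bound, the 4 vertices {4, 6, 7, 8} are pairwise adjacent, and any tree decomposition puts a clique entirely inside one bag — forcing width ≥ 3. Hence tw(G) = 3 exactly.

3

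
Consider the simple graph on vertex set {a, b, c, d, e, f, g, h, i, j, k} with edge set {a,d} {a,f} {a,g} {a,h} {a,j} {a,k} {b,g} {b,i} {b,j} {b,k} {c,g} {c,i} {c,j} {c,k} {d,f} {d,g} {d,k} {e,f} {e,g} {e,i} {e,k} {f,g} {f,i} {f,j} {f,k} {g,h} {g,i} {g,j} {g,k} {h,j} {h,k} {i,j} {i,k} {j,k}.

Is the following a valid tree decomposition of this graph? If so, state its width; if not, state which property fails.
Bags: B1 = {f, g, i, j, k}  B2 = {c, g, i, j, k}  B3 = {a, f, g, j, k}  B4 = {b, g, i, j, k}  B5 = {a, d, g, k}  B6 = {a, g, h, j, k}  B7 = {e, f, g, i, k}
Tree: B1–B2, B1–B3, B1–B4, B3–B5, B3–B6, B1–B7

A tree decomposition must satisfy three properties: every vertex lies in some bag; for every edge, both endpoints lie together in some bag; and for every vertex, the bags containing it form a connected subtree. Here edge (f,d) lies in no bag, so the decomposition is invalid.

No — edge (f,d) lies in no bag.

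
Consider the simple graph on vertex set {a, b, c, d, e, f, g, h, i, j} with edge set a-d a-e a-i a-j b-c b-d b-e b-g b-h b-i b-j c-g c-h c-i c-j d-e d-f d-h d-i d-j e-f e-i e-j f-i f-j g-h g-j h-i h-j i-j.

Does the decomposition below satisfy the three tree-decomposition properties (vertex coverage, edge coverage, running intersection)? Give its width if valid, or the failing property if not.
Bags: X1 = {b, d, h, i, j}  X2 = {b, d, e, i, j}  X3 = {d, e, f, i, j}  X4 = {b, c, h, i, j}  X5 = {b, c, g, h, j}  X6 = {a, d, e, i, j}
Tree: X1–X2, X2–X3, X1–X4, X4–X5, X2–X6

Checking the three conditions: (i) the bags cover all of {a, b, c, d, e, f, g, h, i, j}; (ii) for each edge, some bag contains both endpoints; (iii) the bags containing any fixed vertex form a subtree. All hold, so the decomposition is valid with width 5 − 1 = 4.

Yes; width 4.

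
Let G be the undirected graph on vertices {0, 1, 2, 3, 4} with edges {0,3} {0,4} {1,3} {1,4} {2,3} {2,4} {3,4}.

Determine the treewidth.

A width-2 tree decomposition is:
Bags: B1 = {1, 3, 4}  B2 = {2, 3, 4}  B3 = {0, 3, 4}
Tree: B1–B2, B2–B3
The largest bag has 3 vertices, giving width 2; this decomposition certifies tw(G) ≤ 2. Conversely, {0, 3, 4} is a clique of size 3, and the vertices of any clique must share a bag in every tree decomposition; so some bag has ≥ 3 vertices and tw(G) ≥ 2. Hence tw(G) = 2 exactly.

2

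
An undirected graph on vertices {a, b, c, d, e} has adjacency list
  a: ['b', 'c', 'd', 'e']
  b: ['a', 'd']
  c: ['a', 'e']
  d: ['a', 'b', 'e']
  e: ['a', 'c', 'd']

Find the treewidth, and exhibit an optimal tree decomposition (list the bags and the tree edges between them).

Treewidth 2.
One optimal decomposition is:
Bags: B1 = {a, d, e}  B2 = {a, c, e}  B3 = {a, b, d}
Tree: B1–B2, B1–B3

Each bag holds 3 vertices, so the decomposition has width 2, which upper-bounds the treewidth. On the other hand G contains the 3-clique {a, d, e}. A clique must lie in a single bag of any decomposition, so no decomposition can have width below 2. The upper and lower bounds meet at 2, so that is the treewidth.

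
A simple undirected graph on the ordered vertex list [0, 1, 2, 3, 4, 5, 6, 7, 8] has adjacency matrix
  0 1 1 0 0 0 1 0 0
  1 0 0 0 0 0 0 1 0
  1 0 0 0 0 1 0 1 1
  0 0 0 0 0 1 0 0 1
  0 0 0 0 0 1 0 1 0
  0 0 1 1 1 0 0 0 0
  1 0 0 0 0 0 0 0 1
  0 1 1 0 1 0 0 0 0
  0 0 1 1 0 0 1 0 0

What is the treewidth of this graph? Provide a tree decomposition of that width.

Each bag holds 4 vertices, so the decomposition has width 3, which upper-bounds the treewidth. For the lower bound: the 4 vertex sets {0,1,6}, {7}, {2}, {3,4,5,8} are disjoint, each induces a connected subgraph, and every pair is joined by at least one edge of G. Contracting each set to a single vertex therefore yields K_{4} as a minor, and since treewidth is minor-monotone, tw(G) ≥ tw(K_{4}) = 3. Hence tw(G) = 3 exactly.

Treewidth 3.
Bags: B1 = {0, 1, 6, 7}  B2 = {0, 2, 6, 7}  B3 = {2, 6, 7, 8}  B4 = {2, 4, 7, 8}  B5 = {2, 4, 5, 8}  B6 = {3, 4, 5, 8}
Tree: B1–B2, B2–B3, B3–B4, B4–B5, B5–B6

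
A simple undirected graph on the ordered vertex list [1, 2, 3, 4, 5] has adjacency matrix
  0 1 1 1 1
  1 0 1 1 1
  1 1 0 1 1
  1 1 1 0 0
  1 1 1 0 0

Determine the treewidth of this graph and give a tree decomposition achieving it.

Each bag holds 4 vertices, so the decomposition has width 3, which upper-bounds the treewidth. For the lower bound, the 4 vertices {1, 2, 3, 4} are pairwise adjacent, and any tree decomposition puts a clique entirely inside one bag — forcing width ≥ 3. Combining the bounds, tw(G) = 3.

Treewidth 3.
Bags: B1 = {1, 2, 3, 4}  B2 = {1, 2, 3, 5}
Tree: B1–B2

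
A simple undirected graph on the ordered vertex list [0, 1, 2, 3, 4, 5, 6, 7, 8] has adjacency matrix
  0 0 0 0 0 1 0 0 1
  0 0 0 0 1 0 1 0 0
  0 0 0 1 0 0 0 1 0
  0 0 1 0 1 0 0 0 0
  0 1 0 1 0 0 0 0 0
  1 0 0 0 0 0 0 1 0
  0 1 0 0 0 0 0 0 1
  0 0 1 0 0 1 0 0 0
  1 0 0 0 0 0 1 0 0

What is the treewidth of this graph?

A width-2 tree decomposition is:
Bags: B1 = {2, 3, 7}  B2 = {3, 5, 7}  B3 = {0, 3, 5}  B4 = {0, 3, 8}  B5 = {3, 6, 8}  B6 = {1, 3, 6}  B7 = {1, 3, 4}
Tree: B1–B2, B2–B3, B3–B4, B4–B5, B5–B6, B6–B7
The largest bag has 3 vertices, giving width 2; this decomposition certifies tw(G) ≤ 2. The edges 3–2–7–5–0–8–6–1–4–3 form a cycle, so G is not a tree and its treewidth is at least 2. Therefore the treewidth is 2.

2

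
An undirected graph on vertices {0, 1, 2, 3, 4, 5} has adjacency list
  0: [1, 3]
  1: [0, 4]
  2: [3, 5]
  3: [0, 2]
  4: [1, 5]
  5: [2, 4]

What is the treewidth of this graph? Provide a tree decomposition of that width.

Every bag has size at most 3, so the width is 3 − 1 = 2 and tw(G) ≤ 2. The edges 1–0–3–2–5–4–1 form a cycle, so G is not a tree and its treewidth is at least 2. Hence tw(G) = 2 exactly.

Treewidth 2.
One optimal decomposition is:
Bags: B1 = {0, 1, 3}  B2 = {1, 2, 3}  B3 = {1, 2, 5}  B4 = {1, 4, 5}
Tree: B1–B2, B2–B3, B3–B4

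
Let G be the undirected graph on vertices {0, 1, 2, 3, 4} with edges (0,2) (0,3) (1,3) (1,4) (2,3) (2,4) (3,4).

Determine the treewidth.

A width-2 tree decomposition is:
Bags: B1 = {1, 3, 4}  B2 = {2, 3, 4}  B3 = {0, 2, 3}
Tree: B1–B2, B2–B3
Each bag holds 3 vertices, so the decomposition has width 2, which upper-bounds the treewidth. For the lower bound, the 3 vertices {1, 3, 4} are pairwise adjacent, and any tree decomposition puts a clique entirely inside one bag — forcing width ≥ 2. The upper and lower bounds meet at 2, so that is the treewidth.

2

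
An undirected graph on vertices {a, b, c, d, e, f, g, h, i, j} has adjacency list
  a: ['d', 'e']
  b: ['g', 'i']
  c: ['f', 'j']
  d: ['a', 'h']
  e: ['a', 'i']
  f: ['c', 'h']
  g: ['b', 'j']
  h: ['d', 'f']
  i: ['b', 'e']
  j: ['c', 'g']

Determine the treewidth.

2

A width-2 tree decomposition is:
Bags: B1 = {d, f, h}  B2 = {c, d, f}  B3 = {c, d, j}  B4 = {d, g, j}  B5 = {b, d, g}  B6 = {b, d, i}  B7 = {d, e, i}  B8 = {a, d, e}
Tree: B1–B2, B2–B3, B3–B4, B4–B5, B5–B6, B6–B7, B7–B8
Each bag holds 3 vertices, so the decomposition has width 2, which upper-bounds the treewidth. Since d–h–f–c–j–g–b–i–e–a–d is a cycle in G, G is not acyclic. Forests are exactly the graphs of treewidth ≤ 1, so tw(G) ≥ 2. Hence tw(G) = 2 exactly.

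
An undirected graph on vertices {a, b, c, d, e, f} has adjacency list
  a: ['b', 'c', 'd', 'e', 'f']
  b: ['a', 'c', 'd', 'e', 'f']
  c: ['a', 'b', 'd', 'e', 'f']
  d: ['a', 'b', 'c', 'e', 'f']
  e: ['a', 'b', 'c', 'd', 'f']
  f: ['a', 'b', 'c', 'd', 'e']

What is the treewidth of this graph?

5

A width-5 tree decomposition is:
Bags: B1 = {a, b, c, d, e, f}
Tree: (single bag)
With just one bag of size 6, the width is 6 − 1 = 5, so tw(G) ≤ 5. Conversely, {a, b, c, d, e, f} is a clique of size 6, and the vertices of any clique must share a bag in every tree decomposition; so some bag has ≥ 6 vertices and tw(G) ≥ 5. Hence tw(G) = 5 exactly.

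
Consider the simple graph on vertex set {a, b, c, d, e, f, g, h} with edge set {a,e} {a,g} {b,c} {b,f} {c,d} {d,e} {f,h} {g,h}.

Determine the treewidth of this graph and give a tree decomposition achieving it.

Treewidth 2.
Bags: B1 = {b, f, h}  B2 = {b, c, h}  B3 = {c, d, h}  B4 = {d, e, h}  B5 = {a, e, h}  B6 = {a, g, h}
Tree: B1–B2, B2–B3, B3–B4, B4–B5, B5–B6

Every bag has size at most 3, so the width is 3 − 1 = 2 and tw(G) ≤ 2. The edges h–f–b–c–d–e–a–g–h form a cycle, so G is not a tree and its treewidth is at least 2. Hence tw(G) = 2 exactly.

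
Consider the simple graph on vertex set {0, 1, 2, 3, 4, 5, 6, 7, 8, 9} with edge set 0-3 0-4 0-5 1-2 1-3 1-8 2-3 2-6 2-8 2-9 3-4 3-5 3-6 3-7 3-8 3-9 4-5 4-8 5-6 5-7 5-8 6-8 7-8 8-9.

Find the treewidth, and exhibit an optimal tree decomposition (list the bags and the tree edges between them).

Each bag holds 4 vertices, so the decomposition has width 3, which upper-bounds the treewidth. On the other hand G contains the 4-clique {0, 3, 4, 5}. A clique must lie in a single bag of any decomposition, so no decomposition can have width below 3. Therefore the treewidth is 3.

Treewidth 3.
Bags: B1 = {3, 5, 6, 8}  B2 = {2, 3, 6, 8}  B3 = {2, 3, 8, 9}  B4 = {3, 4, 5, 8}  B5 = {3, 5, 7, 8}  B6 = {0, 3, 4, 5}  B7 = {1, 2, 3, 8}
Tree: B1–B2, B2–B3, B1–B4, B1–B5, B4–B6, B2–B7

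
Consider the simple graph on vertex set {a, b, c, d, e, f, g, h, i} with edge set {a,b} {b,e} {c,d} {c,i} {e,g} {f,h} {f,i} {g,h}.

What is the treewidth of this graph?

A width-1 tree decomposition is:
Bags: B1 = {a, b}  B2 = {b, e}  B3 = {e, g}  B4 = {g, h}  B5 = {f, h}  B6 = {f, i}  B7 = {c, i}  B8 = {c, d}
Tree: B1–B2, B2–B3, B3–B4, B4–B5, B5–B6, B6–B7, B7–B8
Each bag holds 2 vertices, so the decomposition has width 1, which upper-bounds the treewidth. G has an edge, so its treewidth is at least 1. Hence tw(G) = 1 exactly.

1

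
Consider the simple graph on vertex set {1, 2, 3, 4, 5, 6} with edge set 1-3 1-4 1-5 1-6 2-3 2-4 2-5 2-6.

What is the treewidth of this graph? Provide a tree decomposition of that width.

Every bag has size at most 3, so the width is 3 − 1 = 2 and tw(G) ≤ 2. Since 4–1–6–2–4 is a cycle in G, G is not acyclic. Forests are exactly the graphs of treewidth ≤ 1, so tw(G) ≥ 2. The upper and lower bounds meet at 2, so that is the treewidth.

Treewidth 2.
One such decomposition:
Bags: B1 = {1, 2, 4}  B2 = {1, 2, 6}  B3 = {1, 2, 3}  B4 = {1, 2, 5}
Tree: B1–B2, B2–B3, B3–B4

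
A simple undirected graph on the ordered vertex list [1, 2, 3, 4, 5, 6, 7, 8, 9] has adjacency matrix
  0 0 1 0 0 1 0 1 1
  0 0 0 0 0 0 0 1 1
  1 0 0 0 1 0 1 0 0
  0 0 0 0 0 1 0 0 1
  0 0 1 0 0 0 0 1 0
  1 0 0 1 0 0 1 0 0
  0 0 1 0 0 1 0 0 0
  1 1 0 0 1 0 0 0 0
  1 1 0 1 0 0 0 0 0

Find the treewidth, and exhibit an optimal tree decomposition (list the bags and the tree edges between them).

The largest bag has 4 vertices, giving width 3; this decomposition certifies tw(G) ≤ 3. For the lower bound: the 4 vertex sets {2,4,9}, {6}, {1}, {3,5,7,8} are disjoint, each induces a connected subgraph, and every pair is joined by at least one edge of G. Contracting each set to a single vertex therefore yields K_{4} as a minor, and since treewidth is minor-monotone, tw(G) ≥ tw(K_{4}) = 3. Therefore the treewidth is 3.

Treewidth 3.
One optimal decomposition is:
Bags: B1 = {2, 4, 6, 9}  B2 = {1, 2, 6, 9}  B3 = {1, 2, 6, 8}  B4 = {1, 6, 7, 8}  B5 = {1, 3, 7, 8}  B6 = {3, 5, 7, 8}
Tree: B1–B2, B2–B3, B3–B4, B4–B5, B5–B6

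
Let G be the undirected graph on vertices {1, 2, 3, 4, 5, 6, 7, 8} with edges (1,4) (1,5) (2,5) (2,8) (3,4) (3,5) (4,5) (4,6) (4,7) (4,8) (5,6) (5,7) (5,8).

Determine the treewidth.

2

A width-2 tree decomposition is:
Bags: B1 = {4, 5, 8}  B2 = {4, 5, 6}  B3 = {3, 4, 5}  B4 = {2, 5, 8}  B5 = {4, 5, 7}  B6 = {1, 4, 5}
Tree: B1–B2, B2–B3, B1–B4, B1–B5, B1–B6
Each bag holds 3 vertices, so the decomposition has width 2, which upper-bounds the treewidth. Conversely, {2, 5, 8} is a clique of size 3, and the vertices of any clique must share a bag in every tree decomposition; so some bag has ≥ 3 vertices and tw(G) ≥ 2. Combining the bounds, tw(G) = 2.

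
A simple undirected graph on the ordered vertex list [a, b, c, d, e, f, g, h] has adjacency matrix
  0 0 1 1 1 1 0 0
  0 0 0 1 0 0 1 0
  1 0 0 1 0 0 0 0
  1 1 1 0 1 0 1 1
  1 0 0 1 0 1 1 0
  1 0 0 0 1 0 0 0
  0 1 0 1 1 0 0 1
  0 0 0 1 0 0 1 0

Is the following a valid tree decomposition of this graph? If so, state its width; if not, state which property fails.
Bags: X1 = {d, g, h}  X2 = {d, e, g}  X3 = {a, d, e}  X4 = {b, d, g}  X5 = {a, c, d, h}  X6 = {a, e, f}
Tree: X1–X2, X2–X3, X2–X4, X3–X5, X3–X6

No — bags containing vertex h are not connected in the tree.

A tree decomposition must satisfy three properties: every vertex lies in some bag; for every edge, both endpoints lie together in some bag; and for every vertex, the bags containing it form a connected subtree. Here bags containing vertex h are not connected in the tree, so the decomposition is invalid.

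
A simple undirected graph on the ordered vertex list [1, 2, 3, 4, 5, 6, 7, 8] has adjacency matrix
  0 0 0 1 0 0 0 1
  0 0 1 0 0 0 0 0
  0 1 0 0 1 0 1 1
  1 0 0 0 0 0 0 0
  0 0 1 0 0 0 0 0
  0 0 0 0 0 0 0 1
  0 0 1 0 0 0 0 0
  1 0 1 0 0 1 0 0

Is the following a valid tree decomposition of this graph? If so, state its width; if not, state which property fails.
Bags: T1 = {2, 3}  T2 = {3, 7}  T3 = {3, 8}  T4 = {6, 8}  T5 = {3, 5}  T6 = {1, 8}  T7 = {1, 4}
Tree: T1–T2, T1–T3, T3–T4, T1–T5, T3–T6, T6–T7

Yes; width 1.

Checking the three conditions: (i) the bags cover all of {1, 2, 3, 4, 5, 6, 7, 8}; (ii) for each edge, some bag contains both endpoints; (iii) the bags containing any fixed vertex form a subtree. All hold, so the decomposition is valid with width 2 − 1 = 1.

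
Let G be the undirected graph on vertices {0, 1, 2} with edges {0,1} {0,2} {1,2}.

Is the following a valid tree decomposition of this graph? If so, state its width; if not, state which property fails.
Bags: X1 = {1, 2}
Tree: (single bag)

No — vertex 0 appears in no bag.

A tree decomposition must satisfy three properties: every vertex lies in some bag; for every edge, both endpoints lie together in some bag; and for every vertex, the bags containing it form a connected subtree. Here vertex 0 appears in no bag, so the decomposition is invalid.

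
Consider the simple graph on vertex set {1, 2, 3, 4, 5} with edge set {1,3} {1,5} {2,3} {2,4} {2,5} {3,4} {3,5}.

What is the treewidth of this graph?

2

A width-2 tree decomposition is:
Bags: B1 = {1, 3, 5}  B2 = {2, 3, 5}  B3 = {2, 3, 4}
Tree: B1–B2, B2–B3
The largest bag has 3 vertices, giving width 2; this decomposition certifies tw(G) ≤ 2. Conversely, {1, 3, 5} is a clique of size 3, and the vertices of any clique must share a bag in every tree decomposition; so some bag has ≥ 3 vertices and tw(G) ≥ 2. Hence tw(G) = 2 exactly.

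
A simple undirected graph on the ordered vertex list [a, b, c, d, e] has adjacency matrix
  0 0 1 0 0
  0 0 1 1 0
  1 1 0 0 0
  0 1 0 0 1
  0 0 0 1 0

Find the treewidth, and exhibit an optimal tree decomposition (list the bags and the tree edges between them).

Treewidth 1.
Bags: B1 = {d, e}  B2 = {b, d}  B3 = {b, c}  B4 = {a, c}
Tree: B1–B2, B2–B3, B3–B4

Each bag holds 2 vertices, so the decomposition has width 1, which upper-bounds the treewidth. G has an edge, so its treewidth is at least 1. The upper and lower bounds meet at 1, so that is the treewidth.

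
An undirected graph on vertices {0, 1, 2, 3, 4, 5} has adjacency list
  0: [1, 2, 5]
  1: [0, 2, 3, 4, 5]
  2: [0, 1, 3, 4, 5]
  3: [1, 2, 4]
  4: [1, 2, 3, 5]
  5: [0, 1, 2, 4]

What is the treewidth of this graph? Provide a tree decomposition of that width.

Each bag holds 4 vertices, so the decomposition has width 3, which upper-bounds the treewidth. On the other hand G contains the 4-clique {0, 1, 2, 5}. A clique must lie in a single bag of any decomposition, so no decomposition can have width below 3. Therefore the treewidth is 3.

Treewidth 3.
One optimal decomposition is:
Bags: B1 = {0, 1, 2, 5}  B2 = {1, 2, 4, 5}  B3 = {1, 2, 3, 4}
Tree: B1–B2, B2–B3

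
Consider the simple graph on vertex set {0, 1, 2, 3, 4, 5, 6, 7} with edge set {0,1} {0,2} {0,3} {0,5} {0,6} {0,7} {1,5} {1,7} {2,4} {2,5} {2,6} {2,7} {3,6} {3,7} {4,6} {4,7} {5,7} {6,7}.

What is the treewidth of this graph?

3

A width-3 tree decomposition is:
Bags: B1 = {2, 4, 6, 7}  B2 = {0, 2, 6, 7}  B3 = {0, 2, 5, 7}  B4 = {0, 3, 6, 7}  B5 = {0, 1, 5, 7}
Tree: B1–B2, B2–B3, B2–B4, B3–B5
Every bag has size at most 4, so the width is 4 − 1 = 3 and tw(G) ≤ 3. Conversely, {0, 1, 5, 7} is a clique of size 4, and the vertices of any clique must share a bag in every tree decomposition; so some bag has ≥ 4 vertices and tw(G) ≥ 3. The upper and lower bounds meet at 3, so that is the treewidth.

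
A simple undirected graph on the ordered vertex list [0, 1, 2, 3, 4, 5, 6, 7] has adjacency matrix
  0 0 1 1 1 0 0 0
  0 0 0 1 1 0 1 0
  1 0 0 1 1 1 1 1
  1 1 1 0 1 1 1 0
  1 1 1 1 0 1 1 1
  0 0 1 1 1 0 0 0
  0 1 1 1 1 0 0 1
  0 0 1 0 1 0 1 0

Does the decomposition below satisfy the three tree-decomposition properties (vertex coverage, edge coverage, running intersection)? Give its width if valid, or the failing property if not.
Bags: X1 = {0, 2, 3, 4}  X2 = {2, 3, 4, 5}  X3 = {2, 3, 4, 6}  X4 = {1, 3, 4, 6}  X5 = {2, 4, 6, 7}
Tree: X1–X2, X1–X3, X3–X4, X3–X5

Yes; width 3.

Vertex coverage: the bags together contain {0, 1, 2, 3, 4, 5, 6, 7}, the full vertex set. Edge coverage: each edge of G has both endpoints in at least one bag. Running intersection: for every vertex, the bags containing it form a connected subtree. All three properties hold, so this is a valid tree decomposition of width max|bag| − 1 = 3, and hence tw(G) ≤ 3.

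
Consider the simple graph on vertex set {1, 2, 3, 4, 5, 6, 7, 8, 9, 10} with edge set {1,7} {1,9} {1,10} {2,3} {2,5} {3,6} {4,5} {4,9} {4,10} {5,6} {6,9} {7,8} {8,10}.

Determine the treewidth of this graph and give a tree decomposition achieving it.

Treewidth 2.
One optimal decomposition is:
Bags: B1 = {1, 7, 8}  B2 = {1, 8, 10}  B3 = {1, 9, 10}  B4 = {4, 9, 10}  B5 = {4, 6, 9}  B6 = {4, 5, 6}  B7 = {3, 5, 6}  B8 = {2, 3, 5}
Tree: B1–B2, B2–B3, B3–B4, B4–B5, B5–B6, B6–B7, B7–B8

Every bag has size at most 3, so the width is 3 − 1 = 2 and tw(G) ≤ 2. For the lower bound, G contains the cycle 7–8–10–1–7, so G is not a forest; only forests have treewidth ≤ 1, hence tw(G) ≥ 2. Therefore the treewidth is 2.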